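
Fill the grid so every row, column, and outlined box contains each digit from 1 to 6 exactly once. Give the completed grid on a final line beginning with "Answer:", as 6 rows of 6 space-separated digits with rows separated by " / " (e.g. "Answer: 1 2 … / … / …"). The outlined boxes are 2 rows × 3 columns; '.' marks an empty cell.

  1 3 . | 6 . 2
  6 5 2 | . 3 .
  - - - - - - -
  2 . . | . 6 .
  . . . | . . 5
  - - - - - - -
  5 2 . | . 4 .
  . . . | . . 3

Step 1. [r5c4∈{1}] nothing but 1 survives at r5c4 ⇒ r5c4=1.
Step 2. [r4c1∈{3,4}] in col 1, 3 fits only at r4c1 ⇒ r4c1=3.
Step 3. [r4c5∈{1,2}] in col 5, 1 fits only at r4c5 ⇒ r4c5=1.
Step 4. [r3c6∈{4}] nothing but 4 survives at r3c6, so r3c6=4.
Step 5. [r1c3∈{4}] only 4 remains possible at r1c3. So r1c3=4.
Step 6. [r4c3∈{6}] r4c3 is down to just 6 ⇒ r4c3=6.
Step 7. [r3c2∈{1}] r3c2 has the single candidate 1, so r3c2=1.
Step 8. [r6c5∈{2,5}] across col 5, 2 lands solely at r6c5, so r6c5=2.
Step 9. [r4c2∈{4}] r4c2's peers cover all but 4 ⇒ r4c2=4.
Step 10. [r2c6∈{1}] r2c6 is down to just 1. So r2c6=1.
Step 11. [r6c3∈{1}] only 1 remains possible at r6c3, so r6c3=1.
Step 12. [r5c6∈{6}] r5c6 has the single candidate 6 ⇒ r5c6=6.
Step 13. [r6c2∈{6}] nothing but 6 survives at r6c2, so r6c2=6.
Step 14. [r1c5∈{5}] r1c5 has the single candidate 5. So r1c5=5.
Step 15. [r5c3∈{3}] only 3 remains possible at r5c3, so r5c3=3.
Step 16. [r3c3∈{5}] r3c3 has the single candidate 5, so r3c3=5.
Step 17. [r2c4∈{4}] r2c4 has the single candidate 4, so r2c4=4.
Step 18. [r6c4∈{5}] r6c4 is down to just 5 ⇒ r6c4=5.
Step 19. [r3c4∈{3}] r3c4 is down to just 3 ⇒ r3c4=3.
Step 20. [r6c1∈{4}] only 4 remains possible at r6c1, so r6c1=4.
Step 21. [r4c4∈{2}] only 2 remains possible at r4c4. So r4c4=2.

Answer: 1 3 4 6 5 2 / 6 5 2 4 3 1 / 2 1 5 3 6 4 / 3 4 6 2 1 5 / 5 2 3 1 4 6 / 4 6 1 5 2 3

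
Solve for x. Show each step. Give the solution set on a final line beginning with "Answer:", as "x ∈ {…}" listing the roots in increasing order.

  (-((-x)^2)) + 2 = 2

Step 1. [(-((-x)^2)) + 2 = 2] the outer +2 inverts by subtracting 2, so sub: -((-x)^2) = 0.
Step 2. [-((-x)^2) = 0] flip signs both sides ⇒ neg: (-x)^2 = 0.
Step 3. [(-x)^2 = 0] LHS squared, RHS 0 ≥ 0: apply √ (±). So sqrt: -x = 0.
Step 4. [-x = 0] leading − — multiply by −1. So neg: x = 0.

Answer: x ∈ {0}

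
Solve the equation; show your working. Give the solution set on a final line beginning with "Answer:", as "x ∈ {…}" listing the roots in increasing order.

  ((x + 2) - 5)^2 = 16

Step 1. [((x + 2) - 5)^2 = 16] √ both sides: 16 ≥ 0 gives two branches, so sqrt: (x + 2) - 5 = 4 or -4.
Step 2. [(x + 2) - 5 = 4 or -4] -5 is outermost — add 5 both sides. So sub: x + 2 = 9 or 1.
Step 3. [x + 2 = 9 or 1] the outer +2 inverts by subtracting 2. So sub: x = 7 or -1.

Answer: x ∈ {-1, 7}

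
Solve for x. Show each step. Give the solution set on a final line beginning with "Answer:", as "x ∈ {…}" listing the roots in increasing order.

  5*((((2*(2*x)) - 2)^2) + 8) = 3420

Step 1. [5*((((2*(2*x)) - 2)^2) + 8) = 3420] LHS = 5·(…); ÷5 both sides. So div: (((2*(2*x)) - 2)^2) + 8 = 684.
Step 2. [(((2*(2*x)) - 2)^2) + 8 = 684] peel the +8: subtract 8 from each side ⇒ sub: ((2*(2*x)) - 2)^2 = 676.
Step 3. [((2*(2*x)) - 2)^2 = 676] LHS squared, RHS 676 ≥ 0: apply √ (±). So sqrt: (2*(2*x)) - 2 = 26 or -26.
Step 4. [(2*(2*x)) - 2 = 26 or -26] 2 | LHS and 2 | 26 or -26: pull 2 out. So factor: (2*x) - 1 = 13 or -13.
Step 5. [(2*x) - 1 = 13 or -13] peel the -1: add 1 from each side, so sub: 2*x = 14 or -12.
Step 6. [2*x = 14 or -12] 2 out front; divide by 2. So div: x = 7 or -6.

Answer: x ∈ {-6, 7}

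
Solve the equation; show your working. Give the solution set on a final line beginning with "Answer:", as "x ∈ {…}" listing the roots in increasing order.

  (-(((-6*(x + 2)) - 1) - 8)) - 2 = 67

Step 1. [(-(((-6*(x + 2)) - 1) - 8)) - 2 = 67] -2 is outermost — add 2 both sides, so sub: -(((-6*(x + 2)) - 1) - 8) = 69.
Step 2. [-(((-6*(x + 2)) - 1) - 8) = 69] flip signs both sides ⇒ neg: ((-6*(x + 2)) - 1) - 8 = -69.
Step 3. [((-6*(x + 2)) - 1) - 8 = -69] -8 is outermost — add 8 both sides, so sub: (-6*(x + 2)) - 1 = -61.
Step 4. [(-6*(x + 2)) - 1 = -61] peel the -1: add 1 from each side ⇒ sub: -6*(x + 2) = -60.
Step 5. [-6*(x + 2) = -60] divide by the outer -6 ⇒ div: x + 2 = 10.
Step 6. [x + 2 = 10] 2 comes off first (subtract 2). So sub: x = 8.

Answer: x ∈ {8}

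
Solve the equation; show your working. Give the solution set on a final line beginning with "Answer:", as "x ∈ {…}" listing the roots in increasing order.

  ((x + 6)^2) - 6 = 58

Step 1. [((x + 6)^2) - 6 = 58] 6 comes off first (add 6), so sub: (x + 6)^2 = 64.
Step 2. [(x + 6)^2 = 64] LHS squared, RHS 64 ≥ 0: apply √ (±). So sqrt: x + 6 = 8 or -8.
Step 3. [x + 6 = 8 or -8] +6 is outermost — subtract 6 both sides ⇒ sub: x = 2 or -14.

Answer: x ∈ {-14, 2}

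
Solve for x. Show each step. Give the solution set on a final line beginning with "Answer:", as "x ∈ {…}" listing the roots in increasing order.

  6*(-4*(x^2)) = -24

Step 1. [6*(-4*(x^2)) = -24] 6·(inner) — divide through by 6. So div: -4*(x^2) = -4.
Step 2. [-4*(x^2) = -4] LHS = -4·(…); ÷-4 both sides, so div: x^2 = 1.
Step 3. [x^2 = 1] √ both sides: 1 ≥ 0 gives two branches. So sqrt: x = 1 or -1.

Answer: x ∈ {-1, 1}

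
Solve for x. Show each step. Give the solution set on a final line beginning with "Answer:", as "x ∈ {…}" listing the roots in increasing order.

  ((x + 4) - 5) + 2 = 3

Step 1. [((x + 4) - 5) + 2 = 3] peel the +2: subtract 2 from each side. So sub: (x + 4) - 5 = 1.
Step 2. [(x + 4) - 5 = 1] peel the -5: add 5 from each side ⇒ sub: x + 4 = 6.
Step 3. [x + 4 = 6] 4 comes off first (subtract 4) ⇒ sub: x = 2.

Answer: x ∈ {2}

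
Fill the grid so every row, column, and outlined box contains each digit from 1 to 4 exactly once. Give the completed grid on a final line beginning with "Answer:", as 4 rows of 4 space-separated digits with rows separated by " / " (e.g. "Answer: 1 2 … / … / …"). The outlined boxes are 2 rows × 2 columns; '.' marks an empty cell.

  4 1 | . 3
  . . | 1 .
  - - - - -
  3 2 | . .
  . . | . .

Step 1. [r2c4∈{2,4}] in row 2, 4 fits only at r2c4. So r2c4=4.
Step 2. [r4c4∈{1,2}] across col 4, 2 lands solely at r4c4, so r4c4=2.
Step 3. [r3c3∈{4}] only 4 remains possible at r3c3, so r3c3=4.
Step 4. [r3c4∈{1}] r3c4 is down to just 1. So r3c4=1.
Step 5. [r4c2∈{4}] r4c2 is down to just 4 ⇒ r4c2=4.
Step 6. [r1c3∈{2}] only 2 remains possible at r1c3, so r1c3=2.
Step 7. [r2c1∈{2}] only 2 remains possible at r2c1 ⇒ r2c1=2.
Step 8. [r4c1∈{1}] only 1 remains possible at r4c1. So r4c1=1.
Step 9. [r4c3∈{3}] only 3 remains possible at r4c3 ⇒ r4c3=3.
Step 10. [r2c2∈{3}] only 3 remains possible at r2c2 ⇒ r2c2=3.

Answer: 4 1 2 3 / 2 3 1 4 / 3 2 4 1 / 1 4 3 2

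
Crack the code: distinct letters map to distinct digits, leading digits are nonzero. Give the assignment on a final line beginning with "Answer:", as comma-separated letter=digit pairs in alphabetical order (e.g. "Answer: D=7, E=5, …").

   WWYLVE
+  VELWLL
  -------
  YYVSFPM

Step 1. [col 1: E + L ≡ M (mod 10)] several values work for E in column 1 (E + L ≡ M (mod 10), carry-in 0); try E=8 ⇒ E=8.
Step 2. [col 1: E + L ≡ M (mod 10)] several values work for M in column 1 (E + L ≡ M (mod 10), carry-in 0); try M=3. So M=3.
Step 3. [Y] adding two 6-digit numbers gives at most 6+1 digits, and here it does — Y is that final carry and must be 1 ⇒ Y=1.
Step 4. [col 1: E + L ≡ M (mod 10)] from column 1 (E=8, M=3, carry-in 0, digits 1,3,8 already taken and all letters distinct): L must equal 5. So L=5.
Step 5. [col 2: V + L ≡ P (mod 10)] no forcing yet in column 2 (carry-in 1); V=4 is free and consistent — try it ⇒ V=4.
Step 6. [col 2: V + L ≡ P (mod 10)] from column 2 (V=4, L=5, carry-in 1, digits 1,3,4,5,8 already taken and all letters distinct): P must equal 0. So P=0.
Step 7. [col 3: L + W ≡ F (mod 10)] in column 3 we have L+W≡F with carry-in 1; given L=5 and digits 0,1,3,4,5,8 already taken and all letters distinct, that pins F to 2, so F=2.
Step 8. [col 3: L + W ≡ F (mod 10)] column 3 reads L+W+carry(1)=F with L=5, F=2; with digits 0,1,2,3,4,5,8 already taken and all letters distinct, the only value for W is 6 ⇒ W=6.
Step 9. [col 4: Y + L ≡ S (mod 10)] column 4: given Y=1, L=5, carry-in 1, and digits 0,1,2,3,4,5,6,8 already taken and all letters distinct, Y+L≡S (mod 10) forces S=7 ⇒ S=7.

Answer: E=8, F=2, L=5, M=3, P=0, S=7, V=4, W=6, Y=1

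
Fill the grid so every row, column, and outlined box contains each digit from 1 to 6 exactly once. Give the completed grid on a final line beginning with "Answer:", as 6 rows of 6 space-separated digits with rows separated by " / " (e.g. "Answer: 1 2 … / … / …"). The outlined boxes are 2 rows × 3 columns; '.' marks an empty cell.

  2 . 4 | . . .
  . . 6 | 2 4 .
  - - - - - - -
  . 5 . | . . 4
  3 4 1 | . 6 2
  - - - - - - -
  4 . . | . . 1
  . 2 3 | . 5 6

Step 1. [r1c4∈{1,3,5,6}] across row 1, 6 lands solely at r1c4 ⇒ r1c4=6.
Step 2. [r1c5∈{1,3}] r1c5 is the only open cell in box 2 admitting 1. So r1c5=1.
Step 3. [r1c6∈{3,5}] r1c6 is the only open cell in row 1 admitting 5 ⇒ r1c6=5.
Step 4. [r2c2∈{1,3}] across col 2, 1 lands solely at r2c2, so r2c2=1.
Step 5. [r3c5∈{3}] r3c5 has the single candidate 3, so r3c5=3.
Step 6. [r2c6∈{3}] nothing but 3 survives at r2c6, so r2c6=3.
Step 7. [r4c4∈{5}] only 5 remains possible at r4c4. So r4c4=5.
Step 8. [r1c2∈{3}] only 3 remains possible at r1c2 ⇒ r1c2=3.
Step 9. [r5c2∈{6}] r5c2 has the single candidate 6, so r5c2=6.
Step 10. [r5c3∈{5}] nothing but 5 survives at r5c3 ⇒ r5c3=5.
Step 11. [r2c1∈{5}] only 5 remains possible at r2c1 ⇒ r2c1=5.
Step 12. [r3c3∈{2}] only 2 remains possible at r3c3. So r3c3=2.
Step 13. [r5c5∈{2}] only 2 remains possible at r5c5, so r5c5=2.
Step 14. [r3c1∈{6}] only 6 remains possible at r3c1. So r3c1=6.
Step 15. [r6c1∈{1}] r6c1 is down to just 1. So r6c1=1.
Step 16. [r3c4∈{1}] r3c4's peers cover all but 1, so r3c4=1.
Step 17. [r6c4∈{4}] only 4 remains possible at r6c4. So r6c4=4.
Step 18. [r5c4∈{3}] r5c4 is down to just 3, so r5c4=3.

Answer: 2 3 4 6 1 5 / 5 1 6 2 4 3 / 6 5 2 1 3 4 / 3 4 1 5 6 2 / 4 6 5 3 2 1 / 1 2 3 4 5 6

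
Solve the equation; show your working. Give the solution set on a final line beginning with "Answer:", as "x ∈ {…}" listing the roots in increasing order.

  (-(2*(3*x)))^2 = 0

Step 1. [(-(2*(3*x)))^2 = 0] √ both sides: 0 ≥ 0 gives two branches ⇒ sqrt: -(2*(3*x)) = 0.
Step 2. [-(2*(3*x)) = 0] flip signs both sides. So neg: 2*(3*x) = 0.
Step 3. [2*(3*x) = 0] LHS = 2·(…); ÷2 both sides, so div: 3*x = 0.
Step 4. [3*x = 0] 3 out front; divide by 3, so div: x = 0.

Answer: x ∈ {0}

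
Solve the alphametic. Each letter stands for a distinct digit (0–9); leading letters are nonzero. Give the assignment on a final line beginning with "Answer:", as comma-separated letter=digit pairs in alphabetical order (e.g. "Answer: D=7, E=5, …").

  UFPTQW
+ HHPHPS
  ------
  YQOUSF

Step 1. [col 1: W + S ≡ F (mod 10)] F=4 is one option consistent with column 1 (W + S ≡ F (mod 10), carry-in 0) — take it ⇒ F=4.
Step 2. [col 1: W + S ≡ F (mod 10)] column 1 (W + S ≡ F (mod 10), carry-in 0) doesn't pin W yet; pick W=6 and continue ⇒ W=6.
Step 3. [col 1: W + S ≡ F (mod 10)] from column 1 (W=6, F=4, carry-in 0, digits 4,6 already taken and all letters distinct): S must equal 8 ⇒ S=8.
Step 4. [col 2: Q + P ≡ S (mod 10)] several values work for Q in column 2 (Q + P ≡ S (mod 10), carry-in 1); try Q=7 ⇒ Q=7.
Step 5. [col 2: Q + P ≡ S (mod 10)] from column 2 (Q=7, S=8, carry-in 1, digits 4,6,7,8 already taken and all letters distinct): P must equal 0 ⇒ P=0.
Step 6. [col 3: T + H ≡ U (mod 10)] column 3 (T + H ≡ U (mod 10), carry-in 0) doesn't pin H yet; pick H=3 and continue, so H=3.
Step 7. [col 3: T + H ≡ U (mod 10)] T=9 is one option consistent with column 3 (T + H ≡ U (mod 10), carry-in 0) — take it ⇒ T=9.
Step 8. [col 3: T + H ≡ U (mod 10)] in column 3 we have T+H≡U with carry-in 0; given T=9, H=3 and digits 0,3,4,6,7,8,9 already taken and all letters distinct, that pins U to 2. So U=2.
Step 9. [col 4: P + P ≡ O (mod 10)] column 4: given P=0, carry-in 1, and digits 0,2,3,4,6,7,8,9 already taken and all letters distinct, P+P≡O (mod 10) forces O=1 ⇒ O=1.
Step 10. [col 6: U + H ≡ Y (mod 10)] column 6: given U=2, H=3, carry-in 0, and digits 0,1,2,3,4,6,7,8,9 already taken and all letters distinct, U+H≡Y (mod 10) forces Y=5, so Y=5.

Answer: F=4, H=3, O=1, P=0, Q=7, S=8, T=9, U=2, W=6, Y=5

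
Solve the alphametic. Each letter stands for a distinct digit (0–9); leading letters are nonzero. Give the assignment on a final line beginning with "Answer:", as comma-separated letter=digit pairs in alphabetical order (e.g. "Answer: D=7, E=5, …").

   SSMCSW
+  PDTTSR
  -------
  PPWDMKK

Step 1. [col 1: W + R ≡ K (mod 10)] column 1 (W + R ≡ K (mod 10), carry-in 0) doesn't pin R yet; pick R=2 and continue, so R=2.
Step 2. [P] P is the leading digit of a 7-digit sum of two 6-digit numbers; the final carry is exactly 1, so P=1.
Step 3. [col 1: W + R ≡ K (mod 10)] several values work for W in column 1 (W + R ≡ K (mod 10), carry-in 0); try W=6, so W=6.
Step 4. [col 1: W + R ≡ K (mod 10)] column 1 reads W+R+carry(0)=K with W=6, R=2; with digits 1,2,6 already taken and all letters distinct, the only value for K is 8, so K=8.
Step 5. [col 2: S + S ≡ K (mod 10)] no forcing yet in column 2 (carry-in 0); S=9 is free and consistent — try it, so S=9.
Step 6. [col 3: C + T ≡ M (mod 10)] T=3 is one option consistent with column 3 (C + T ≡ M (mod 10), carry-in 1) — take it ⇒ T=3.
Step 7. [col 3: C + T ≡ M (mod 10)] from column 3 (T=3, carry-in 1, digits 1,2,3,6,8,9 already taken and all letters distinct): M must equal 4. So M=4.
Step 8. [col 3: C + T ≡ M (mod 10)] from column 3 (T=3, M=4, carry-in 1, digits 1,2,3,4,6,8,9 already taken and all letters distinct): C must equal 0, so C=0.
Step 9. [col 4: M + T ≡ D (mod 10)] column 4: given M=4, T=3, carry-in 0, and digits 0,1,2,3,4,6,8,9 already taken and all letters distinct, M+T≡D (mod 10) forces D=7 ⇒ D=7.

Answer: C=0, D=7, K=8, M=4, P=1, R=2, S=9, T=3, W=6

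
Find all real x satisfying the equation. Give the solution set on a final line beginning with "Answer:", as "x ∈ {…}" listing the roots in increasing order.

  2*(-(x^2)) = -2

Step 1. [2*(-(x^2)) = -2] LHS = 2·(…); ÷2 both sides ⇒ div: -(x^2) = -1.
Step 2. [-(x^2) = -1] leading − — multiply by −1. So neg: x^2 = 1.
Step 3. [x^2 = 1] √ both sides: 1 ≥ 0 gives two branches. So sqrt: x = 1 or -1.

Answer: x ∈ {-1, 1}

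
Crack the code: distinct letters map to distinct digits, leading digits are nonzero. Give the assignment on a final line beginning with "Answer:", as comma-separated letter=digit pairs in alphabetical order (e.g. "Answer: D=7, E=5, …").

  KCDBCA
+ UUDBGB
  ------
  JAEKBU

Step 1. [col 1: A + B ≡ U (mod 10)] column 1 (A + B ≡ U (mod 10), carry-in 0) doesn't pin A yet; pick A=3 and continue, so A=3.
Step 2. [col 1: A + B ≡ U (mod 10)] no forcing yet in column 1 (carry-in 0); U=1 is free and consistent — try it. So U=1.
Step 3. [col 1: A + B ≡ U (mod 10)] column 1: given A=3, U=1, carry-in 0, and digits 1,3 already taken and all letters distinct, A+B≡U (mod 10) forces B=8, so B=8.
Step 4. [col 2: C + G ≡ B (mod 10)] several values work for C in column 2 (C + G ≡ B (mod 10), carry-in 1); try C=2, so C=2.
Step 5. [col 2: C + G ≡ B (mod 10)] in column 2 we have C+G≡B with carry-in 1; given C=2, B=8 and digits 1,2,3,8 already taken and all letters distinct, that pins G to 5 ⇒ G=5.
Step 6. [col 3: B + B ≡ K (mod 10)] column 3: given B=8, carry-in 0, and digits 1,2,3,5,8 already taken and all letters distinct, B+B≡K (mod 10) forces K=6. So K=6.
Step 7. [col 4: D + D ≡ E (mod 10)] column 4: given nothing yet, carry-in 1, and digits 1,2,3,5,6,8 already taken and all letters distinct, D+D≡E (mod 10) forces E=9 ⇒ E=9.
Step 8. [col 4: D + D ≡ E (mod 10)] in column 4 we have D+D≡E with carry-in 1; given E=9 and digits 1,2,3,5,6,8,9 already taken and all letters distinct, that pins D to 4. So D=4.
Step 9. [col 6: K + U ≡ J (mod 10)] in column 6 we have K+U≡J with carry-in 0; given K=6, U=1 and digits 1,2,3,4,5,6,8,9 already taken and all letters distinct, that pins J to 7. So J=7.

Answer: A=3, B=8, C=2, D=4, E=9, G=5, J=7, K=6, U=1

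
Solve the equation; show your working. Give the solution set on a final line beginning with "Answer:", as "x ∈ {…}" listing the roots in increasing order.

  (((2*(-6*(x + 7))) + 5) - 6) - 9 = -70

Step 1. [(((2*(-6*(x + 7))) + 5) - 6) - 9 = -70] the outer -9 inverts by adding 9, so sub: ((2*(-6*(x + 7))) + 5) - 6 = -61.
Step 2. [((2*(-6*(x + 7))) + 5) - 6 = -61] -6 is outermost — add 6 both sides. So sub: (2*(-6*(x + 7))) + 5 = -55.
Step 3. [(2*(-6*(x + 7))) + 5 = -55] peel the +5: subtract 5 from each side. So sub: 2*(-6*(x + 7)) = -60.
Step 4. [2*(-6*(x + 7)) = -60] LHS = 2·(…); ÷2 both sides, so div: -6*(x + 7) = -30.
Step 5. [-6*(x + 7) = -30] leading coefficient -6: divide by -6, so div: x + 7 = 5.
Step 6. [x + 7 = 5] peel the +7: subtract 7 from each side, so sub: x = -2.

Answer: x ∈ {-2}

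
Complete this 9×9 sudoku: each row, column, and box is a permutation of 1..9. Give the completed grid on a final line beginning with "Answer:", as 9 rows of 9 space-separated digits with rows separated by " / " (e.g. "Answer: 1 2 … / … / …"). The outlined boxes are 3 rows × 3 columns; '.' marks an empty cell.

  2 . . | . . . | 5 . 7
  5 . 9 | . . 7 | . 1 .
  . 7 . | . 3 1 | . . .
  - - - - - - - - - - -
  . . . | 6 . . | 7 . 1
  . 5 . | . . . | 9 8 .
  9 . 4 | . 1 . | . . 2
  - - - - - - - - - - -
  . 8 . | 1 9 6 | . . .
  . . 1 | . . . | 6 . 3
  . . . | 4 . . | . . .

Step 1. [r9c6∈{2,3,5,8}] in box 8, 3 fits only at r9c6, so r9c6=3.
Step 2. [r6c4∈{3,5,7,8}] r6c4 is the only open cell in row 6 admitting 7 ⇒ r6c4=7.
Step 3. [r4c6∈{2,4,5,8,9}] 9 has one home in row 4: r4c6 ⇒ r4c6=9.
Step 4. [r6c6∈{5,8}] r6c6 is the only open cell in row 6 admitting 8 ⇒ r6c6=8.
Step 5. [r6c8∈{3,5,6}] r6c8 is the only open cell in row 6 admitting 5. So r6c8=5.
Step 6. [r6c2∈{3,6}] r6c2 is the only open cell in row 6 admitting 6, so r6c2=6.
Step 7. [r1c6∈{4}] only 4 remains possible at r1c6 ⇒ r1c6=4.
Step 8. [r5c6∈{2}] r5c6 is down to just 2 ⇒ r5c6=2.
Step 9. [r3c4∈{2,5,8,9}] in row 3, 5 fits only at r3c4, so r3c4=5.
Step 10. [r4c5∈{4,5}] 5 has one home in row 4: r4c5. So r4c5=5.
Step 11. [r4c8∈{3,4}] r4c8 is the only open cell in row 4 admitting 4 ⇒ r4c8=4.
Step 12. [r1c8∈{3,6,9}] 3 has one home in col 8: r1c8 ⇒ r1c8=3.
Step 13. [r3c8∈{2,6,9}] 6 has one home in col 8: r3c8. So r3c8=6.
Step 14. [r3c3∈{8}] r3c3's peers cover all but 8, so r3c3=8.
Step 15. [r3c1∈{4}] r3c1 is down to just 4 ⇒ r3c1=4.
Step 16. [r8c1∈{7}] nothing but 7 survives at r8c1 ⇒ r8c1=7.
Step 17. [r2c5∈{2,6,8}] in row 2, 6 fits only at r2c5 ⇒ r2c5=6.
Step 18. [r1c5∈{8}] r1c5 has the single candidate 8, so r1c5=8.
Step 19. [r8c5∈{2}] nothing but 2 survives at r8c5. So r8c5=2.
Step 20. [r3c7∈{2}] nothing but 2 survives at r3c7. So r3c7=2.
Step 21. [r7c1∈{3}] only 3 remains possible at r7c1. So r7c1=3.
Step 22. [r8c8∈{9}] only 9 remains possible at r8c8, so r8c8=9.
Step 23. [r7c8∈{2,7}] in row 7, 7 fits only at r7c8. So r7c8=7.
Step 24. [r7c3∈{2,5}] r7c3 is the only open cell in row 7 admitting 2, so r7c3=2.
Step 25. [r7c7∈{4}] nothing but 4 survives at r7c7. So r7c7=4.
Step 26. [r2c7∈{8}] nothing but 8 survives at r2c7. So r2c7=8.
Step 27. [r9c3∈{5,6}] in col 3, 5 fits only at r9c3. So r9c3=5.
Step 28. [r4c3∈{3}] nothing but 3 survives at r4c3, so r4c3=3.
Step 29. [r9c9∈{8}] r9c9's peers cover all but 8. So r9c9=8.
Step 30. [r2c4∈{2}] r2c4 is down to just 2. So r2c4=2.
Step 31. [r1c3∈{6}] r1c3 is down to just 6. So r1c3=6.
Step 32. [r1c2∈{1}] only 1 remains possible at r1c2 ⇒ r1c2=1.
Step 33. [r3c9∈{9}] nothing but 9 survives at r3c9 ⇒ r3c9=9.
Step 34. [r9c7∈{1}] nothing but 1 survives at r9c7, so r9c7=1.
Step 35. [r4c2∈{2}] only 2 remains possible at r4c2, so r4c2=2.
Step 36. [r2c9∈{4}] r2c9 is down to just 4. So r2c9=4.
Step 37. [r8c6∈{5}] r8c6's peers cover all but 5 ⇒ r8c6=5.
Step 38. [r8c4∈{8}] r8c4 is down to just 8 ⇒ r8c4=8.
Step 39. [r5c4∈{3}] r5c4's peers cover all but 3 ⇒ r5c4=3.
Step 40. [r6c7∈{3}] r6c7 has the single candidate 3, so r6c7=3.
Step 41. [r4c1∈{8}] r4c1 has the single candidate 8. So r4c1=8.
Step 42. [r9c1∈{6}] nothing but 6 survives at r9c1 ⇒ r9c1=6.
Step 43. [r7c9∈{5}] r7c9's peers cover all but 5. So r7c9=5.
Step 44. [r8c2∈{4}] r8c2 has the single candidate 4 ⇒ r8c2=4.
Step 45. [r5c9∈{6}] r5c9 is down to just 6 ⇒ r5c9=6.
Step 46. [r9c5∈{7}] only 7 remains possible at r9c5, so r9c5=7.
Step 47. [r5c3∈{7}] only 7 remains possible at r5c3. So r5c3=7.
Step 48. [r5c1∈{1}] only 1 remains possible at r5c1. So r5c1=1.
Step 49. [r9c8∈{2}] r9c8 has the single candidate 2, so r9c8=2.
Step 50. [r2c2∈{3}] r2c2 has the single candidate 3, so r2c2=3.
Step 51. [r1c4∈{9}] r1c4's peers cover all but 9, so r1c4=9.
Step 52. [r9c2∈{9}] only 9 remains possible at r9c2. So r9c2=9.
Step 53. [r5c5∈{4}] nothing but 4 survives at r5c5, so r5c5=4.

Answer: 2 1 6 9 8 4 5 3 7 / 5 3 9 2 6 7 8 1 4 / 4 7 8 5 3 1 2 6 9 / 8 2 3 6 5 9 7 4 1 / 1 5 7 3 4 2 9 8 6 / 9 6 4 7 1 8 3 5 2 / 3 8 2 1 9 6 4 7 5 / 7 4 1 8 2 5 6 9 3 / 6 9 5 4 7 3 1 2 8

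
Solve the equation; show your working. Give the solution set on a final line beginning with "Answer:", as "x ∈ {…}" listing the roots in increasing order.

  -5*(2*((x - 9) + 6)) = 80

Step 1. [-5*(2*((x - 9) + 6)) = 80] divide by the outer -5. So div: 2*((x - 9) + 6) = -16.
Step 2. [2*((x - 9) + 6) = -16] 2 out front; divide by 2 ⇒ div: (x - 9) + 6 = -8.
Step 3. [(x - 9) + 6 = -8] +6 is outermost — subtract 6 both sides. So sub: x - 9 = -14.
Step 4. [x - 9 = -14] the outer -9 inverts by adding 9. So sub: x = -5.

Answer: x ∈ {-5}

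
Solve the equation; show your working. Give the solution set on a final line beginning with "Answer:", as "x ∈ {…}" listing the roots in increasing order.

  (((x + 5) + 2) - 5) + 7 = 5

Step 1. [(((x + 5) + 2) - 5) + 7 = 5] 7 comes off first (subtract 7). So sub: ((x + 5) + 2) - 5 = -2.
Step 2. [((x + 5) + 2) - 5 = -2] 5 comes off first (add 5) ⇒ sub: (x + 5) + 2 = 3.
Step 3. [(x + 5) + 2 = 3] subtract 2: x sits inside (… + 2), so sub: x + 5 = 1.
Step 4. [x + 5 = 1] peel the +5: subtract 5 from each side ⇒ sub: x = -4.

Answer: x ∈ {-4}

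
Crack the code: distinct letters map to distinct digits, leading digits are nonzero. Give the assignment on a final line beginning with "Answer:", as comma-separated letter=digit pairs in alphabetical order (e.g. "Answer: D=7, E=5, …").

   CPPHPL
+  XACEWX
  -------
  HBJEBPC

Step 1. [H] H is the leading digit of a 7-digit sum of two 6-digit numbers; the final carry is exactly 1 ⇒ H=1.
Step 2. [col 1: L + X ≡ C (mod 10)] column 1 (L + X ≡ C (mod 10), carry-in 0) doesn't pin L yet; pick L=5 and continue. So L=5.
Step 3. [col 1: L + X ≡ C (mod 10)] column 1 (L + X ≡ C (mod 10), carry-in 0) doesn't pin X yet; pick X=8 and continue, so X=8.
Step 4. [col 1: L + X ≡ C (mod 10)] column 1 reads L+X+carry(0)=C with L=5, X=8; with digits 1,5,8 already taken and all letters distinct, the only value for C is 3, so C=3.
Step 5. [col 2: P + W ≡ P (mod 10)] column 2 reads P+W+carry(1)=P with nothing yet; with digits 1,3,5,8 already taken and all letters distinct, the only value for W is 9 ⇒ W=9.
Step 6. [col 2: P + W ≡ P (mod 10)] no forcing yet in column 2 (carry-in 1); P=7 is free and consistent — try it, so P=7.
Step 7. [col 3: H + E ≡ B (mod 10)] column 3 (H + E ≡ B (mod 10), carry-in 1) doesn't pin B yet; pick B=2 and continue ⇒ B=2.
Step 8. [col 3: H + E ≡ B (mod 10)] in column 3 we have H+E≡B with carry-in 1; given H=1, B=2 and digits 1,2,3,5,7,8,9 already taken and all letters distinct, that pins E to 0. So E=0.
Step 9. [col 5: P + A ≡ J (mod 10)] column 5 reads P+A+carry(1)=J with P=7; with digits 0,1,2,3,5,7,8,9 already taken and all letters distinct, the only value for J is 4 ⇒ J=4.
Step 10. [col 5: P + A ≡ J (mod 10)] column 5 reads P+A+carry(1)=J with P=7, J=4; with digits 0,1,2,3,4,5,7,8,9 already taken and all letters distinct, the only value for A is 6. So A=6.

Answer: A=6, B=2, C=3, E=0, H=1, J=4, L=5, P=7, W=9, X=8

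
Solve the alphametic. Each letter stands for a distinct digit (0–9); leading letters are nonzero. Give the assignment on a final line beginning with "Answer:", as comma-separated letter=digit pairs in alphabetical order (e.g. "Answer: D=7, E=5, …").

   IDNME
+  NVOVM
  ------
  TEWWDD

Step 1. [col 1: E + M ≡ D (mod 10)] no forcing yet in column 1 (carry-in 0); E=5 is free and consistent — try it. So E=5.
Step 2. [T] T is the leading digit of a 6-digit sum of two 5-digit numbers; the final carry is exactly 1, so T=1.
Step 3. [col 1: E + M ≡ D (mod 10)] several values work for D in column 1 (E + M ≡ D (mod 10), carry-in 0); try D=3. So D=3.
Step 4. [col 1: E + M ≡ D (mod 10)] column 1: given E=5, D=3, carry-in 0, and digits 1,3,5 already taken and all letters distinct, E+M≡D (mod 10) forces M=8, so M=8.
Step 5. [col 2: M + V ≡ D (mod 10)] in column 2 we have M+V≡D with carry-in 1; given M=8, D=3 and digits 1,3,5,8 already taken and all letters distinct, that pins V to 4 ⇒ V=4.
Step 6. [col 3: N + O ≡ W (mod 10)] several values work for O in column 3 (N + O ≡ W (mod 10), carry-in 1); try O=0. So O=0.
Step 7. [col 3: N + O ≡ W (mod 10)] from column 3 (O=0, carry-in 1, digits 0,1,3,4,5,8 already taken and all letters distinct): N must equal 6, so N=6.
Step 8. [col 3: N + O ≡ W (mod 10)] column 3: given N=6, O=0, carry-in 1, and digits 0,1,3,4,5,6,8 already taken and all letters distinct, N+O≡W (mod 10) forces W=7. So W=7.
Step 9. [col 5: I + N ≡ E (mod 10)] from column 5 (N=6, E=5, carry-in 0, digits 0,1,3,4,5,6,7,8 already taken and all letters distinct): I must equal 9 ⇒ I=9.

Answer: D=3, E=5, I=9, M=8, N=6, O=0, T=1, V=4, W=7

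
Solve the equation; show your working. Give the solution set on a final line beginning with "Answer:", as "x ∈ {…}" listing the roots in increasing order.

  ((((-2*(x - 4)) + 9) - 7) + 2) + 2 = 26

Step 1. [((((-2*(x - 4)) + 9) - 7) + 2) + 2 = 26] peel the +2: subtract 2 from each side. So sub: (((-2*(x - 4)) + 9) - 7) + 2 = 24.
Step 2. [(((-2*(x - 4)) + 9) - 7) + 2 = 24] the outer +2 inverts by subtracting 2, so sub: ((-2*(x - 4)) + 9) - 7 = 22.
Step 3. [((-2*(x - 4)) + 9) - 7 = 22] the outer -7 inverts by adding 7, so sub: (-2*(x - 4)) + 9 = 29.
Step 4. [(-2*(x - 4)) + 9 = 29] the outer +9 inverts by subtracting 9, so sub: -2*(x - 4) = 20.
Step 5. [-2*(x - 4) = 20] LHS = -2·(…); ÷-2 both sides, so div: x - 4 = -10.
Step 6. [x - 4 = -10] 4 comes off first (add 4), so sub: x = -6.

Answer: x ∈ {-6}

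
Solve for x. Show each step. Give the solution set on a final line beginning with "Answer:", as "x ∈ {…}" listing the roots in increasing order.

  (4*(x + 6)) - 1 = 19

Step 1. [(4*(x + 6)) - 1 = 19] add 1: x sits inside (… - 1). So sub: 4*(x + 6) = 20.
Step 2. [4*(x + 6) = 20] divide by the outer 4. So div: x + 6 = 5.
Step 3. [x + 6 = 5] the outer +6 inverts by subtracting 6 ⇒ sub: x = -1.

Answer: x ∈ {-1}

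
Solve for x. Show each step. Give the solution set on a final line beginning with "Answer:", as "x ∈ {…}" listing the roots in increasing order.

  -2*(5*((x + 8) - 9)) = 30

Step 1. [-2*(5*((x + 8) - 9)) = 30] -2·(inner) — divide through by -2, so div: 5*((x + 8) - 9) = -15.
Step 2. [5*((x + 8) - 9) = -15] 5·(inner) — divide through by 5 ⇒ div: (x + 8) - 9 = -3.
Step 3. [(x + 8) - 9 = -3] add 9: x sits inside (… - 9) ⇒ sub: x + 8 = 6.
Step 4. [x + 8 = 6] peel the +8: subtract 8 from each side, so sub: x = -2.

Answer: x ∈ {-2}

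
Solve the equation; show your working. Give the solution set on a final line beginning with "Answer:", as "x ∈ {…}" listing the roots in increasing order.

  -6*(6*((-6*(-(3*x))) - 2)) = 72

Step 1. [-6*(6*((-6*(-(3*x))) - 2)) = 72] -6·(inner) — divide through by -6, so div: 6*((-6*(-(3*x))) - 2) = -12.
Step 2. [6*((-6*(-(3*x))) - 2) = -12] LHS = 6·(…); ÷6 both sides. So div: (-6*(-(3*x))) - 2 = -2.
Step 3. [(-6*(-(3*x))) - 2 = -2] add 2: x sits inside (… - 2). So sub: -6*(-(3*x)) = 0.
Step 4. [-6*(-(3*x)) = 0] -6 out front; divide by -6. So div: -(3*x) = 0.
Step 5. [-(3*x) = 0] flip signs both sides. So neg: 3*x = 0.
Step 6. [3*x = 0] 3 out front; divide by 3, so div: x = 0.

Answer: x ∈ {0}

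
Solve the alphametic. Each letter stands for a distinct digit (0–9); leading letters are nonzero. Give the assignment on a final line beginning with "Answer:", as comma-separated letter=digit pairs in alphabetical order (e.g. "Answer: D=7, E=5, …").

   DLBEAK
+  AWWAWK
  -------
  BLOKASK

Step 1. [col 1: K + K ≡ K (mod 10)] in column 1 we have K+K≡K with carry-in 0; given nothing yet and all letters distinct, none taken yet, that pins K to 0. So K=0.
Step 2. [B] adding two 6-digit numbers gives at most 6+1 digits, and here it does — B is that final carry and must be 1, so B=1.
Step 3. [col 2: A + W ≡ S (mod 10)] A=7 is one option consistent with column 2 (A + W ≡ S (mod 10), carry-in 0) — take it ⇒ A=7.
Step 4. [col 2: A + W ≡ S (mod 10)] W=8 is one option consistent with column 2 (A + W ≡ S (mod 10), carry-in 0) — take it, so W=8.
Step 5. [col 2: A + W ≡ S (mod 10)] from column 2 (A=7, W=8, carry-in 0, digits 0,1,7,8 already taken and all letters distinct): S must equal 5 ⇒ S=5.
Step 6. [col 3: E + A ≡ A (mod 10)] column 3 reads E+A+carry(1)=A with A=7; with digits 0,1,5,7,8 already taken and all letters distinct, the only value for E is 9, so E=9.
Step 7. [col 5: L + W ≡ O (mod 10)] several values work for L in column 5 (L + W ≡ O (mod 10), carry-in 1); try L=4. So L=4.
Step 8. [col 5: L + W ≡ O (mod 10)] column 5 reads L+W+carry(1)=O with L=4, W=8; with digits 0,1,4,5,7,8,9 already taken and all letters distinct, the only value for O is 3, so O=3.
Step 9. [col 6: D + A ≡ L (mod 10)] column 6 reads D+A+carry(1)=L with A=7, L=4; with digits 0,1,3,4,5,7,8,9 already taken and all letters distinct, the only value for D is 6, so D=6.

Answer: A=7, B=1, D=6, E=9, K=0, L=4, O=3, S=5, W=8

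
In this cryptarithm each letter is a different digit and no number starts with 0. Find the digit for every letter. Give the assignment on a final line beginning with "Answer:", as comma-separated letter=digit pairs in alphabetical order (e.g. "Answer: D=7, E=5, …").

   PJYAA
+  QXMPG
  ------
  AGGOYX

Step 1. [col 1: A + G ≡ X (mod 10)] several values work for G in column 1 (A + G ≡ X (mod 10), carry-in 0); try G=3 ⇒ G=3.
Step 2. [col 1: A + G ≡ X (mod 10)] no forcing yet in column 1 (carry-in 0); X=4 is free and consistent — try it, so X=4.
Step 3. [col 1: A + G ≡ X (mod 10)] column 1 reads A+G+carry(0)=X with G=3, X=4; with digits 3,4 already taken and all letters distinct, the only value for A is 1. So A=1.
Step 4. [col 2: A + P ≡ Y (mod 10)] no forcing yet in column 2 (carry-in 0); P=5 is free and consistent — try it, so P=5.
Step 5. [col 2: A + P ≡ Y (mod 10)] from column 2 (A=1, P=5, carry-in 0, digits 1,3,4,5 already taken and all letters distinct): Y must equal 6 ⇒ Y=6.
Step 6. [col 3: Y + M ≡ O (mod 10)] column 3: given Y=6, carry-in 0, and digits 1,3,4,5,6 already taken and all letters distinct, Y+M≡O (mod 10) forces O=8 ⇒ O=8.
Step 7. [col 3: Y + M ≡ O (mod 10)] column 3 reads Y+M+carry(0)=O with Y=6, O=8; with digits 1,3,4,5,6,8 already taken and all letters distinct, the only value for M is 2, so M=2.
Step 8. [col 4: J + X ≡ G (mod 10)] from column 4 (X=4, G=3, carry-in 0, digits 1,2,3,4,5,6,8 already taken and all letters distinct): J must equal 9. So J=9.
Step 9. [col 5: P + Q ≡ G (mod 10)] column 5 reads P+Q+carry(1)=G with P=5, G=3; with digits 1,2,3,4,5,6,8,9 already taken and all letters distinct, the only value for Q is 7, so Q=7.

Answer: A=1, G=3, J=9, M=2, O=8, P=5, Q=7, X=4, Y=6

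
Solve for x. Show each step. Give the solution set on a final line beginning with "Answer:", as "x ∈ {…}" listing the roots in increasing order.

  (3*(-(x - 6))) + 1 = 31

Step 1. [(3*(-(x - 6))) + 1 = 31] subtract 1: x sits inside (… + 1) ⇒ sub: 3*(-(x - 6)) = 30.
Step 2. [3*(-(x - 6)) = 30] 3 out front; divide by 3, so div: -(x - 6) = 10.
Step 3. [-(x - 6) = 10] flip signs both sides. So neg: x - 6 = -10.
Step 4. [x - 6 = -10] peel the -6: add 6 from each side, so sub: x = -4.

Answer: x ∈ {-4}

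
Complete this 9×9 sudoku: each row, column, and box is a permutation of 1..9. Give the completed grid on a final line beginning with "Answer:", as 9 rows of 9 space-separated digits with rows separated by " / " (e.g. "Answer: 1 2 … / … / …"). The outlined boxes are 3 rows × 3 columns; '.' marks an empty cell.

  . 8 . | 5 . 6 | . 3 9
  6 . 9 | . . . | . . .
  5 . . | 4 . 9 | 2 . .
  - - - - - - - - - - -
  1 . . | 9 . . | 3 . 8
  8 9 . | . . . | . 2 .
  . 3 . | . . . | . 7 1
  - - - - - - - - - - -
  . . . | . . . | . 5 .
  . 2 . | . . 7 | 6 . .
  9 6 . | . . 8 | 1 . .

Step 1. [r9c8∈{4}] r9c8's peers cover all but 4. So r9c8=4.
Step 2. [r4c2∈{4,5,7}] across col 2, 5 lands solely at r4c2 ⇒ r4c2=5.
Step 3. [r8c9∈{3}] r8c9 is down to just 3. So r8c9=3.
Step 4. [r8c4∈{1}] nothing but 1 survives at r8c4, so r8c4=1.
Step 5. [r8c1∈{4}] only 4 remains possible at r8c1, so r8c1=4.
Step 6. [r7c1∈{3,7}] 3 has one home in col 1: r7c1, so r7c1=3.
Step 7. [r1c1∈{2,7}] across col 1, 7 lands solely at r1c1, so r1c1=7.
Step 8. [r3c2∈{1}] r3c2 is down to just 1, so r3c2=1.
Step 9. [r6c1∈{2}] r6c1's peers cover all but 2, so r6c1=2.
Step 10. [r1c7∈{4}] only 4 remains possible at r1c7. So r1c7=4.
Step 11. [r5c7∈{5}] nothing but 5 survives at r5c7 ⇒ r5c7=5.
Step 12. [r7c2∈{7}] r7c2 is down to just 7. So r7c2=7.
Step 13. [r2c7∈{7,8}] across col 7, 7 lands solely at r2c7, so r2c7=7.
Step 14. [r5c4∈{3,6,7}] r5c4 is the only open cell in col 4 admitting 7, so r5c4=7.
Step 15. [r7c9∈{2}] nothing but 2 survives at r7c9. So r7c9=2.
Step 16. [r5c9∈{4,6}] col 9 places 4 nowhere but r5c9, so r5c9=4.
Step 17. [r1c5∈{1,2}] 1 has one home in row 1: r1c5 ⇒ r1c5=1.
Step 18. [r8c8∈{8,9}] col 8 places 9 nowhere but r8c8 ⇒ r8c8=9.
Step 19. [r5c3∈{6}] r5c3 has the single candidate 6. So r5c3=6.
Step 20. [r5c5∈{3}] r5c5 has the single candidate 3 ⇒ r5c5=3.
Step 21. [r8c5∈{5}] only 5 remains possible at r8c5. So r8c5=5.
Step 22. [r7c6∈{4}] nothing but 4 survives at r7c6. So r7c6=4.
Step 23. [r9c5∈{2}] r9c5's peers cover all but 2 ⇒ r9c5=2.
Step 24. [r2c5∈{8}] r2c5 is down to just 8, so r2c5=8.
Step 25. [r6c3∈{4}] r6c3's peers cover all but 4, so r6c3=4.
Step 26. [r6c5∈{6}] nothing but 6 survives at r6c5 ⇒ r6c5=6.
Step 27. [r2c6∈{2,3}] across col 6, 3 lands solely at r2c6, so r2c6=3.
Step 28. [r3c8∈{6,8}] across row 3, 8 lands solely at r3c8, so r3c8=8.
Step 29. [r8c3∈{8}] only 8 remains possible at r8c3. So r8c3=8.
Step 30. [r6c4∈{8}] r6c4 is down to just 8. So r6c4=8.
Step 31. [r2c2∈{4}] r2c2's peers cover all but 4, so r2c2=4.
Step 32. [r3c5∈{7}] r3c5's peers cover all but 7. So r3c5=7.
Step 33. [r2c8∈{1}] r2c8 is down to just 1 ⇒ r2c8=1.
Step 34. [r6c7∈{9}] r6c7 is down to just 9 ⇒ r6c7=9.
Step 35. [r2c9∈{5}] only 5 remains possible at r2c9. So r2c9=5.
Step 36. [r7c3∈{1}] only 1 remains possible at r7c3. So r7c3=1.
Step 37. [r9c3∈{5}] r9c3 is down to just 5, so r9c3=5.
Step 38. [r2c4∈{2}] only 2 remains possible at r2c4 ⇒ r2c4=2.
Step 39. [r5c6∈{1}] r5c6 is down to just 1 ⇒ r5c6=1.
Step 40. [r9c9∈{7}] only 7 remains possible at r9c9. So r9c9=7.
Step 41. [r7c5∈{9}] r7c5 is down to just 9 ⇒ r7c5=9.
Step 42. [r3c3∈{3}] r3c3's peers cover all but 3. So r3c3=3.
Step 43. [r3c9∈{6}] r3c9's peers cover all but 6 ⇒ r3c9=6.
Step 44. [r7c4∈{6}] r7c4 is down to just 6 ⇒ r7c4=6.
Step 45. [r4c6∈{2}] r4c6 has the single candidate 2. So r4c6=2.
Step 46. [r6c6∈{5}] only 5 remains possible at r6c6, so r6c6=5.
Step 47. [r9c4∈{3}] nothing but 3 survives at r9c4 ⇒ r9c4=3.
Step 48. [r1c3∈{2}] r1c3 is down to just 2. So r1c3=2.
Step 49. [r4c3∈{7}] r4c3 has the single candidate 7 ⇒ r4c3=7.
Step 50. [r7c7∈{8}] r7c7 has the single candidate 8. So r7c7=8.
Step 51. [r4c8∈{6}] r4c8 has the single candidate 6, so r4c8=6.
Step 52. [r4c5∈{4}] nothing but 4 survives at r4c5 ⇒ r4c5=4.

Answer: 7 8 2 5 1 6 4 3 9 / 6 4 9 2 8 3 7 1 5 / 5 1 3 4 7 9 2 8 6 / 1 5 7 9 4 2 3 6 8 / 8 9 6 7 3 1 5 2 4 / 2 3 4 8 6 5 9 7 1 / 3 7 1 6 9 4 8 5 2 / 4 2 8 1 5 7 6 9 3 / 9 6 5 3 2 8 1 4 7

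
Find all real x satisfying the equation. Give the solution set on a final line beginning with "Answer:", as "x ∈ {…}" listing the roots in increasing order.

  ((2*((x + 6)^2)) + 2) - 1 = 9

Step 1. [((2*((x + 6)^2)) + 2) - 1 = 9] add 1: x sits inside (… - 1), so sub: (2*((x + 6)^2)) + 2 = 10.
Step 2. [(2*((x + 6)^2)) + 2 = 10] subtract 2: x sits inside (… + 2) ⇒ sub: 2*((x + 6)^2) = 8.
Step 3. [2*((x + 6)^2) = 8] 2·(inner) — divide through by 2. So div: (x + 6)^2 = 4.
Step 4. [(x + 6)^2 = 4] LHS squared, RHS 4 ≥ 0: apply √ (±), so sqrt: x + 6 = 2 or -2.
Step 5. [x + 6 = 2 or -2] the outer +6 inverts by subtracting 6 ⇒ sub: x = -4 or -8.

Answer: x ∈ {-8, -4}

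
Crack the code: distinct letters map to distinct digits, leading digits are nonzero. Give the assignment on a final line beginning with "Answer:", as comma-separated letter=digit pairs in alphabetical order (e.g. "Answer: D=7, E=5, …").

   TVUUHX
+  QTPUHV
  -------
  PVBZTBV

Step 1. [col 1: X + V ≡ V (mod 10)] column 1: given nothing yet, carry-in 0, and all letters distinct, none taken yet, X+V≡V (mod 10) forces X=0, so X=0.
Step 2. [P] the sum has 7 digits but both addends have 6; that extra leading digit P is the final carry, namely 1 ⇒ P=1.
Step 3. [col 1: X + V ≡ V (mod 10)] column 1 (X + V ≡ V (mod 10), carry-in 0) doesn't pin V yet; pick V=2 and continue, so V=2.
Step 4. [col 2: H + H ≡ B (mod 10)] no forcing yet in column 2 (carry-in 0); B=6 is free and consistent — try it. So B=6.
Step 5. [col 2: H + H ≡ B (mod 10)] no forcing yet in column 2 (carry-in 0); H=3 is free and consistent — try it. So H=3.
Step 6. [col 3: U + U ≡ T (mod 10)] T=4 is one option consistent with column 3 (U + U ≡ T (mod 10), carry-in 0) — take it, so T=4.
Step 7. [col 3: U + U ≡ T (mod 10)] column 3: given T=4, carry-in 0, and digits 0,1,2,3,4,6 already taken and all letters distinct, U+U≡T (mod 10) forces U=7 ⇒ U=7.
Step 8. [col 4: U + P ≡ Z (mod 10)] from column 4 (U=7, P=1, carry-in 1, digits 0,1,2,3,4,6,7 already taken and all letters distinct): Z must equal 9. So Z=9.
Step 9. [col 6: T + Q ≡ V (mod 10)] column 6: given T=4, V=2, carry-in 0, and digits 0,1,2,3,4,6,7,9 already taken and all letters distinct, T+Q≡V (mod 10) forces Q=8 ⇒ Q=8.

Answer: B=6, H=3, P=1, Q=8, T=4, U=7, V=2, X=0, Z=9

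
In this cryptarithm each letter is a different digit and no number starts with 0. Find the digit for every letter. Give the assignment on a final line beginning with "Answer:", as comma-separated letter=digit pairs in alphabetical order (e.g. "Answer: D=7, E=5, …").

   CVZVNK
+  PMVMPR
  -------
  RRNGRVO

Step 1. [col 1: K + R ≡ O (mod 10)] O=9 is one option consistent with column 1 (K + R ≡ O (mod 10), carry-in 0) — take it, so O=9.
Step 2. [col 1: K + R ≡ O (mod 10)] R=1 is one option consistent with column 1 (K + R ≡ O (mod 10), carry-in 0) — take it. So R=1.
Step 3. [col 1: K + R ≡ O (mod 10)] column 1: given R=1, O=9, carry-in 0, and digits 1,9 already taken and all letters distinct, K+R≡O (mod 10) forces K=8, so K=8.
Step 4. [col 2: N + P ≡ V (mod 10)] column 2 (N + P ≡ V (mod 10), carry-in 0) doesn't pin V yet; pick V=5 and continue. So V=5.
Step 5. [col 2: N + P ≡ V (mod 10)] several values work for N in column 2 (N + P ≡ V (mod 10), carry-in 0); try N=2, so N=2.
Step 6. [col 2: N + P ≡ V (mod 10)] from column 2 (N=2, V=5, carry-in 0, digits 1,2,5,8,9 already taken and all letters distinct): P must equal 3, so P=3.
Step 7. [col 3: V + M ≡ R (mod 10)] column 3 reads V+M+carry(0)=R with V=5, R=1; with digits 1,2,3,5,8,9 already taken and all letters distinct, the only value for M is 6. So M=6.
Step 8. [col 4: Z + V ≡ G (mod 10)] column 4: given V=5, carry-in 1, and digits 1,2,3,5,6,8,9 already taken and all letters distinct, Z+V≡G (mod 10) forces G=0 ⇒ G=0.
Step 9. [col 4: Z + V ≡ G (mod 10)] from column 4 (V=5, G=0, carry-in 1, digits 0,1,2,3,5,6,8,9 already taken and all letters distinct): Z must equal 4 ⇒ Z=4.
Step 10. [col 6: C + P ≡ R (mod 10)] from column 6 (P=3, R=1, carry-in 1, digits 0,1,2,3,4,5,6,8,9 already taken and all letters distinct): C must equal 7. So C=7.

Answer: C=7, G=0, K=8, M=6, N=2, O=9, P=3, R=1, V=5, Z=4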